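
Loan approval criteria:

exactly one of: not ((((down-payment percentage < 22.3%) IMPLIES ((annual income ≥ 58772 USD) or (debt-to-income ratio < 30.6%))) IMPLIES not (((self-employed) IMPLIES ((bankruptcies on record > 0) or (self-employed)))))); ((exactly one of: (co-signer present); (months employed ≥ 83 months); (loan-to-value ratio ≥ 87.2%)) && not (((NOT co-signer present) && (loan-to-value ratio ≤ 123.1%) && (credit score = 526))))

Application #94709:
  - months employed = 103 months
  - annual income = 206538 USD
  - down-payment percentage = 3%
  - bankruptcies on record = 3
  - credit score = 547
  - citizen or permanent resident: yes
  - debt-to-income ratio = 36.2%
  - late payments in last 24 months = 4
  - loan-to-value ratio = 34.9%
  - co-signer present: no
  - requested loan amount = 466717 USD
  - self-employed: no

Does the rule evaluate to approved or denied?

Denied

Atomic conditions:
  down-payment percentage < 22.3%: 3 < 22.3 is true
  annual income ≥ 58772 USD: 206538 ≥ 58772 is true
  debt-to-income ratio < 30.6%: 36.2 < 30.6 is false
  self-employed: no → false
  bankruptcies on record > 0: 3 > 0 is true
  co-signer present: no → false
  months employed ≥ 83 months: 103 ≥ 83 is true
  loan-to-value ratio ≥ 87.2%: 34.9 ≥ 87.2 is false
  NOT co-signer present: no → true
  loan-to-value ratio ≤ 123.1%: 34.9 ≤ 123.1 is true
  credit score = 526: 547 == 526 is false
Combine:
[1.1.1.2] true OR false = true
[1.1.1] true → true = true
[1.1.2.1.2] true OR false = true
[1.1.2.1] false → true (antecedent false ⇒ implication holds) = true
[1.1.2] NOT true = false
[1.1] true → false = false
[1] NOT false = true
[2.1] exactly-one(false, true, false) = true
[2.2.1] true AND true AND false = false
[2.2] NOT false = true
[2] true AND true = true
[root] exactly-one(true, true) = false
Overall: false → denied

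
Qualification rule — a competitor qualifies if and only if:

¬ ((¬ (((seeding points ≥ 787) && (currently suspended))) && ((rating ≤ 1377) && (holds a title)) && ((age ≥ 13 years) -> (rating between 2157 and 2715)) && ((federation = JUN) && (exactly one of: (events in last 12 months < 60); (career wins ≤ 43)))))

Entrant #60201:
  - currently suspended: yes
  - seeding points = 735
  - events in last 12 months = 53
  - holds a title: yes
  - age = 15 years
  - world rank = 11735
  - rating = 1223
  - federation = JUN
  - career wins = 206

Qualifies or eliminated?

Qualifies

Atomic conditions:
  seeding points ≥ 787: 735 ≥ 787 is false
  currently suspended: yes → true
  rating ≤ 1377: 1223 ≤ 1377 is true
  holds a title: yes → true
  age ≥ 13 years: 15 ≥ 13 is true
  rating between 2157 and 2715: 1223 in [2157, 2715] is false
  federation = JUN: JUN == JUN is true
  events in last 12 months < 60: 53 < 60 is true
  career wins ≤ 43: 206 ≤ 43 is false
Combine:
[1.1.1] false AND true = false
[1.1] NOT false = true
[1.2] true AND true = true
[1.3] true → false = false
[1.4.2] exactly-one(true, false) = true
[1.4] true AND true = true
[1] true AND true AND false AND true = false
[root] NOT false = true
Overall: true → qualifies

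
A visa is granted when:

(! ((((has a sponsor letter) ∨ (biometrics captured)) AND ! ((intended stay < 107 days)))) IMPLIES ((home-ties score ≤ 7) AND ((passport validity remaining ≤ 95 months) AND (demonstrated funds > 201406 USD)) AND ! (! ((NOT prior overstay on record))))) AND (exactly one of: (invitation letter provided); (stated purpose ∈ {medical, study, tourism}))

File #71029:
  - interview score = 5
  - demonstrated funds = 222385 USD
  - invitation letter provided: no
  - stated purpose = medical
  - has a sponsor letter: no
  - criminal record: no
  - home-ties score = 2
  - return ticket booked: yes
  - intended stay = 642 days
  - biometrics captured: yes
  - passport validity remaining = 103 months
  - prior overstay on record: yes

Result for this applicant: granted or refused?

Granted

Atomic conditions:
  has a sponsor letter: no → false
  biometrics captured: yes → true
  intended stay < 107 days: 642 < 107 is false
  home-ties score ≤ 7: 2 ≤ 7 is true
  passport validity remaining ≤ 95 months: 103 ≤ 95 is false
  demonstrated funds > 201406 USD: 222385 > 201406 is true
  NOT prior overstay on record: yes → false
  invitation letter provided: no → false
  stated purpose ∈ {medical, study, tourism}: medical is in the set → true
Combine:
[1.1.1.1] false OR true = true
[1.1.1.2] NOT false = true
[1.1.1] true AND true = true
[1.1] NOT true = false
[1.2.2] false AND true = false
[1.2.3.1] NOT false = true
[1.2.3] NOT true = false
[1.2] true AND false AND false = false
[1] false → false (antecedent false ⇒ implication holds) = true
[2] exactly-one(false, true) = true
[root] true AND true = true
Overall: true → granted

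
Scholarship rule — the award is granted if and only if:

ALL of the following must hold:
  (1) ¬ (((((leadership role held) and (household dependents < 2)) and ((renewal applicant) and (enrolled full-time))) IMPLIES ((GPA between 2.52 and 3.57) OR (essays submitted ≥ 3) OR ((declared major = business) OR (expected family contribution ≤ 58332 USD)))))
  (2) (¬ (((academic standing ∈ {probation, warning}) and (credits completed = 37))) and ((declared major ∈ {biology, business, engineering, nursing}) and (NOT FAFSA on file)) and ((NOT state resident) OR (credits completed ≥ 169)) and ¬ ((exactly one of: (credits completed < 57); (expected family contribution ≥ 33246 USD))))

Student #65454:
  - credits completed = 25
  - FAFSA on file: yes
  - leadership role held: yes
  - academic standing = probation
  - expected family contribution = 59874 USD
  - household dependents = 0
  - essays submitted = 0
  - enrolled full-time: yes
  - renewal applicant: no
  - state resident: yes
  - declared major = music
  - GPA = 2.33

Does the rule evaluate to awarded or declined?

Atomic conditions:
  leadership role held: yes → true
  household dependents < 2: 0 < 2 is true
  renewal applicant: no → false
  enrolled full-time: yes → true
  GPA between 2.52 and 3.57: 2.33 in [2.52, 3.57] is false
  essays submitted ≥ 3: 0 ≥ 3 is false
  declared major = business: music == business is false
  expected family contribution ≤ 58332 USD: 59874 ≤ 58332 is false
  academic standing ∈ {probation, warning}: probation is in the set → true
  credits completed = 37: 25 == 37 is false
  declared major ∈ {biology, business, engineering, nursing}: music is not in the set → false
  NOT FAFSA on file: yes → false
  NOT state resident: yes → false
  credits completed ≥ 169: 25 ≥ 169 is false
  credits completed < 57: 25 < 57 is true
  expected family contribution ≥ 33246 USD: 59874 ≥ 33246 is true
Combine:
[1.1.1.1] true AND true = true
[1.1.1.2] false AND true = false
[1.1.1] true AND false = false
[1.1.2.3] false OR false = false
[1.1.2] false OR false OR false = false
[1.1] false → false (antecedent false ⇒ implication holds) = true
[1] NOT true = false
[2.1.1] true AND false = false
[2.1] NOT false = true
[2.2] false AND false = false
[2.3] false OR false = false
[2.4.1] exactly-one(true, true) = false
[2.4] NOT false = true
[2] true AND false AND false AND true = false
[root] false AND false = false
Overall: false → declined

Declined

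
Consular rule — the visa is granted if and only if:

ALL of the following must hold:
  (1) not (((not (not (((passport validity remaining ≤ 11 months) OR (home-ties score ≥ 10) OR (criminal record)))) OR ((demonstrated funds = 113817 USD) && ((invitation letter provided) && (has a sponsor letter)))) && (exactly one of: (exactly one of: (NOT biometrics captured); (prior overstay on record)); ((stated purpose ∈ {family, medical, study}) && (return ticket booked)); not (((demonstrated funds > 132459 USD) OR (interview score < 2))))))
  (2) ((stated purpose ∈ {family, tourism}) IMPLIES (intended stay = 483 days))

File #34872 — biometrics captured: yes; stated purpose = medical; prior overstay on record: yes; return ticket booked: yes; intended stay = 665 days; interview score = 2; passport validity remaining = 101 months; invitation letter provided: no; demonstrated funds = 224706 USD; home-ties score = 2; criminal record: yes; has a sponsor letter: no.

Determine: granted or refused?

Granted

Atomic conditions:
  passport validity remaining ≤ 11 months: 101 ≤ 11 is false
  home-ties score ≥ 10: 2 ≥ 10 is false
  criminal record: yes → true
  demonstrated funds = 113817 USD: 224706 == 113817 is false
  invitation letter provided: no → false
  has a sponsor letter: no → false
  NOT biometrics captured: yes → false
  prior overstay on record: yes → true
  stated purpose ∈ {family, medical, study}: medical is in the set → true
  return ticket booked: yes → true
  demonstrated funds > 132459 USD: 224706 > 132459 is true
  interview score < 2: 2 < 2 is false
  stated purpose ∈ {family, tourism}: medical is not in the set → false
  intended stay = 483 days: 665 == 483 is false
Combine:
[1.1.1.1.1.1] false OR false OR true = true
[1.1.1.1.1] NOT true = false
[1.1.1.1] NOT false = true
[1.1.1.2.2] false AND false = false
[1.1.1.2] false AND false = false
[1.1.1] true OR false = true
[1.1.2.1] exactly-one(false, true) = true
[1.1.2.2] true AND true = true
[1.1.2.3.1] true OR false = true
[1.1.2.3] NOT true = false
[1.1.2] exactly-one(true, true, false) = false
[1.1] true AND false = false
[1] NOT false = true
[2] false → false (antecedent false ⇒ implication holds) = true
[root] true AND true = true
Overall: true → granted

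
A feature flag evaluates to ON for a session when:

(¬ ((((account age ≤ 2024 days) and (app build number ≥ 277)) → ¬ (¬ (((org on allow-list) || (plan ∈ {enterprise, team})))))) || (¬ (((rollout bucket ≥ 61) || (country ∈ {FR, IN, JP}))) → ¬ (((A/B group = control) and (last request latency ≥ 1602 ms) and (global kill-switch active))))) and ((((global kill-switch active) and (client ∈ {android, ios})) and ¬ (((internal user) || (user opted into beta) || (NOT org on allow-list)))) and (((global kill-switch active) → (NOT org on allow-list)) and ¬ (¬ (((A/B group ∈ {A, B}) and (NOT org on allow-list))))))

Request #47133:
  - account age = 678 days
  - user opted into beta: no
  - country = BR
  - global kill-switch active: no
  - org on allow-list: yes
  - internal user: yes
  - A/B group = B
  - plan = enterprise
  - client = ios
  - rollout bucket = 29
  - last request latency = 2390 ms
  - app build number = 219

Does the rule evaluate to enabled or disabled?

Atomic conditions:
  account age ≤ 2024 days: 678 ≤ 2024 is true
  app build number ≥ 277: 219 ≥ 277 is false
  org on allow-list: yes → true
  plan ∈ {enterprise, team}: enterprise is in the set → true
  rollout bucket ≥ 61: 29 ≥ 61 is false
  country ∈ {FR, IN, JP}: BR is not in the set → false
  A/B group = control: B == control is false
  last request latency ≥ 1602 ms: 2390 ≥ 1602 is true
  global kill-switch active: no → false
  client ∈ {android, ios}: ios is in the set → true
  internal user: yes → true
  user opted into beta: no → false
  NOT org on allow-list: yes → false
  A/B group ∈ {A, B}: B is in the set → true
Combine:
[1.1.1.1] true AND false = false
[1.1.1.2.1.1] true OR true = true
[1.1.1.2.1] NOT true = false
[1.1.1.2] NOT false = true
[1.1.1] false → true (antecedent false ⇒ implication holds) = true
[1.1] NOT true = false
[1.2.1.1] false OR false = false
[1.2.1] NOT false = true
[1.2.2.1] false AND true AND false = false
[1.2.2] NOT false = true
[1.2] true → true = true
[1] false OR true = true
[2.1.1] false AND true = false
[2.1.2.1] true OR false OR false = true
[2.1.2] NOT true = false
[2.1] false AND false = false
[2.2.1] false → false (antecedent false ⇒ implication holds) = true
[2.2.2.1.1] true AND false = false
[2.2.2.1] NOT false = true
[2.2.2] NOT true = false
[2.2] true AND false = false
[2] false AND false = false
[root] true AND false = false
Overall: false → disabled

Disabled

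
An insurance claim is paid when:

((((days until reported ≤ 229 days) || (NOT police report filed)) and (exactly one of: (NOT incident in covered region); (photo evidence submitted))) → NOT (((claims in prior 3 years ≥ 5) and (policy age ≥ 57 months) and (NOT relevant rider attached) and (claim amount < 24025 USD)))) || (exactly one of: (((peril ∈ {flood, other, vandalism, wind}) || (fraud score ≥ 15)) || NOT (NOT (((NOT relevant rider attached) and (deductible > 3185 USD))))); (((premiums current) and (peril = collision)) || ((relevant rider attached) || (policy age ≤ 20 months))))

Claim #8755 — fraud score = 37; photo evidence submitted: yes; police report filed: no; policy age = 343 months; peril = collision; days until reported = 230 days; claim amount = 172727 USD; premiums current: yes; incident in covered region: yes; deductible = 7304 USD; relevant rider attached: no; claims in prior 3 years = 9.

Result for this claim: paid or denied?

Atomic conditions:
  days until reported ≤ 229 days: 230 ≤ 229 is false
  NOT police report filed: no → true
  NOT incident in covered region: yes → false
  photo evidence submitted: yes → true
  claims in prior 3 years ≥ 5: 9 ≥ 5 is true
  policy age ≥ 57 months: 343 ≥ 57 is true
  NOT relevant rider attached: no → true
  claim amount < 24025 USD: 172727 < 24025 is false
  peril ∈ {flood, other, vandalism, wind}: collision is not in the set → false
  fraud score ≥ 15: 37 ≥ 15 is true
  deductible > 3185 USD: 7304 > 3185 is true
  premiums current: yes → true
  peril = collision: collision == collision is true
  relevant rider attached: no → false
  policy age ≤ 20 months: 343 ≤ 20 is false
Combine:
[1.1.1] false OR true = true
[1.1.2] exactly-one(false, true) = true
[1.1] true AND true = true
[1.2.1] true AND true AND true AND false = false
[1.2] NOT false = true
[1] true → true = true
[2.1.1] false OR true = true
[2.1.2.1.1] true AND true = true
[2.1.2.1] NOT true = false
[2.1.2] NOT false = true
[2.1] true OR true = true
[2.2.1] true AND true = true
[2.2.2] false OR false = false
[2.2] true OR false = true
[2] exactly-one(true, true) = false
[root] true OR false = true
Overall: true → paid

Paid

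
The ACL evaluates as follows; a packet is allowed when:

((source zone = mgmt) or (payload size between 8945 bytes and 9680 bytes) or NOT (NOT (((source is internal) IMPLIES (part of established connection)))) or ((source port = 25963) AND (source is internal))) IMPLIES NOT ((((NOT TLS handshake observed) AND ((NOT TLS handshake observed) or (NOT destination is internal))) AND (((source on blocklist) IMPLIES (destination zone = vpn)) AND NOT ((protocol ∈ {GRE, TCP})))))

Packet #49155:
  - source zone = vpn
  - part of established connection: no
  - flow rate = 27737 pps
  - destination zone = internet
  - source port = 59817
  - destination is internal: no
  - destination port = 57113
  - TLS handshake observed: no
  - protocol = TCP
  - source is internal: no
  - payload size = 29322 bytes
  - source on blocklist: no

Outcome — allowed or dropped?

Atomic conditions:
  source zone = mgmt: vpn == mgmt is false
  payload size between 8945 bytes and 9680 bytes: 29322 in [8945, 9680] is false
  source is internal: no → false
  part of established connection: no → false
  source port = 25963: 59817 == 25963 is false
  NOT TLS handshake observed: no → true
  NOT destination is internal: no → true
  source on blocklist: no → false
  destination zone = vpn: internet == vpn is false
  protocol ∈ {GRE, TCP}: TCP is in the set → true
Combine:
[1.3.1.1] false → false (antecedent false ⇒ implication holds) = true
[1.3.1] NOT true = false
[1.3] NOT false = true
[1.4] false AND false = false
[1] false OR false OR true OR false = true
[2.1.1.2] true OR true = true
[2.1.1] true AND true = true
[2.1.2.1] false → false (antecedent false ⇒ implication holds) = true
[2.1.2.2] NOT true = false
[2.1.2] true AND false = false
[2.1] true AND false = false
[2] NOT false = true
[root] true → true = true
Overall: true → allowed

Allowed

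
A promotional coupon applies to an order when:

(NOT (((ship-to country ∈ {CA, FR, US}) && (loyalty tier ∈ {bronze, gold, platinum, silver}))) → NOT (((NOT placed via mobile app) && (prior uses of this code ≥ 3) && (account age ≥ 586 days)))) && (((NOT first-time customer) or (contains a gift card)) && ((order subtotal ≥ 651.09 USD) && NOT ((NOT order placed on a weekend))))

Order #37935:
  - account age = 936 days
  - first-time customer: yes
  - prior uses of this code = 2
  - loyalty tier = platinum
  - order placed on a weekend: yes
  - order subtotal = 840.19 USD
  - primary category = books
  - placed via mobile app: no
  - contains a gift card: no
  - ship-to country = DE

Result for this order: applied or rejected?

Rejected

Atomic conditions:
  ship-to country ∈ {CA, FR, US}: DE is not in the set → false
  loyalty tier ∈ {bronze, gold, platinum, silver}: platinum is in the set → true
  NOT placed via mobile app: no → true
  prior uses of this code ≥ 3: 2 ≥ 3 is false
  account age ≥ 586 days: 936 ≥ 586 is true
  NOT first-time customer: yes → false
  contains a gift card: no → false
  order subtotal ≥ 651.09 USD: 840.19 ≥ 651.09 is true
  NOT order placed on a weekend: yes → false
Combine:
[1.1.1] false AND true = false
[1.1] NOT false = true
[1.2.1] true AND false AND true = false
[1.2] NOT false = true
[1] true → true = true
[2.1] false OR false = false
[2.2.2] NOT false = true
[2.2] true AND true = true
[2] false AND true = false
[root] true AND false = false
Overall: false → rejected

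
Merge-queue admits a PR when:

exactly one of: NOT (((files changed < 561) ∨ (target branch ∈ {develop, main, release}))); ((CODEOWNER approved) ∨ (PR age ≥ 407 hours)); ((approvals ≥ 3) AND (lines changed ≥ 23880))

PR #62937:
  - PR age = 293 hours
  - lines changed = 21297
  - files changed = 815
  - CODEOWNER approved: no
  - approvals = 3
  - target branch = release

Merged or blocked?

Blocked

Atomic conditions:
  files changed < 561: 815 < 561 is false
  target branch ∈ {develop, main, release}: release is in the set → true
  CODEOWNER approved: no → false
  PR age ≥ 407 hours: 293 ≥ 407 is false
  approvals ≥ 3: 3 ≥ 3 is true
  lines changed ≥ 23880: 21297 ≥ 23880 is false
Combine:
[1.1] false OR true = true
[1] NOT true = false
[2] false OR false = false
[3] true AND false = false
[root] exactly-one(false, false, false) = false
Overall: false → blocked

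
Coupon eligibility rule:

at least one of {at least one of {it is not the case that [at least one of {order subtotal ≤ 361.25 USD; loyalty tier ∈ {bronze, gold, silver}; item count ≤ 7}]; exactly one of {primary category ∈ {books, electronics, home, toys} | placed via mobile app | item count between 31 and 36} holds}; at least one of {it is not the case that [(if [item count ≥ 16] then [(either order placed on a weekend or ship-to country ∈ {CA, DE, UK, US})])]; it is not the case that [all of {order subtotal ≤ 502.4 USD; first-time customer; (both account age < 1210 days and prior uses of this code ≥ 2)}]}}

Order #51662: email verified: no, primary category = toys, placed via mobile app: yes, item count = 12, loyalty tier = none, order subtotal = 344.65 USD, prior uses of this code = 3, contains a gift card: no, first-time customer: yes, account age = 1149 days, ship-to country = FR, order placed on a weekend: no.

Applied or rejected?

Atomic conditions:
  order subtotal ≤ 361.25 USD: 344.65 ≤ 361.25 is true
  loyalty tier ∈ {bronze, gold, silver}: none is not in the set → false
  item count ≤ 7: 12 ≤ 7 is false
  primary category ∈ {books, electronics, home, toys}: toys is in the set → true
  placed via mobile app: yes → true
  item count between 31 and 36: 12 in [31, 36] is false
  item count ≥ 16: 12 ≥ 16 is false
  order placed on a weekend: no → false
  ship-to country ∈ {CA, DE, UK, US}: FR is not in the set → false
  order subtotal ≤ 502.4 USD: 344.65 ≤ 502.4 is true
  first-time customer: yes → true
  account age < 1210 days: 1149 < 1210 is true
  prior uses of this code ≥ 2: 3 ≥ 2 is true
Combine:
[1.1.1] true OR false OR false = true
[1.1] NOT true = false
[1.2] exactly-one(true, true, false) = false
[1] false OR false = false
[2.1.1.2] false OR false = false
[2.1.1] false → false (antecedent false ⇒ implication holds) = true
[2.1] NOT true = false
[2.2.1.3] true AND true = true
[2.2.1] true AND true AND true = true
[2.2] NOT true = false
[2] false OR false = false
[root] false OR false = false
Overall: false → rejected

Rejected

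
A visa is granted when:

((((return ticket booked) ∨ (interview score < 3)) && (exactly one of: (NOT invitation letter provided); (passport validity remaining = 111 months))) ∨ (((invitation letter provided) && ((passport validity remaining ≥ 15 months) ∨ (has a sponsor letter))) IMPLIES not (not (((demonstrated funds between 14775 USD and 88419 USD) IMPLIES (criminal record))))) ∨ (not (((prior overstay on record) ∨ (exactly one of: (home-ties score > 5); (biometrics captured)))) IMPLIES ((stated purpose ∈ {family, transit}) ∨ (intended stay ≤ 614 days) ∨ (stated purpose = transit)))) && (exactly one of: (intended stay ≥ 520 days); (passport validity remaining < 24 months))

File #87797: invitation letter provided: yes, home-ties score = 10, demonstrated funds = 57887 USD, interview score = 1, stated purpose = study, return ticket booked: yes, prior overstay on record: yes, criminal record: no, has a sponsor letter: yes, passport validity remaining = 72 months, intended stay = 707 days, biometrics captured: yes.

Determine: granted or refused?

Atomic conditions:
  return ticket booked: yes → true
  interview score < 3: 1 < 3 is true
  NOT invitation letter provided: yes → false
  passport validity remaining = 111 months: 72 == 111 is false
  invitation letter provided: yes → true
  passport validity remaining ≥ 15 months: 72 ≥ 15 is true
  has a sponsor letter: yes → true
  demonstrated funds between 14775 USD and 88419 USD: 57887 in [14775, 88419] is true
  criminal record: no → false
  prior overstay on record: yes → true
  home-ties score > 5: 10 > 5 is true
  biometrics captured: yes → true
  stated purpose ∈ {family, transit}: study is not in the set → false
  intended stay ≤ 614 days: 707 ≤ 614 is false
  stated purpose = transit: study == transit is false
  intended stay ≥ 520 days: 707 ≥ 520 is true
  passport validity remaining < 24 months: 72 < 24 is false
Combine:
[1.1.1] true OR true = true
[1.1.2] exactly-one(false, false) = false
[1.1] true AND false = false
[1.2.1.2] true OR true = true
[1.2.1] true AND true = true
[1.2.2.1.1] true → false = false
[1.2.2.1] NOT false = true
[1.2.2] NOT true = false
[1.2] true → false = false
[1.3.1.1.2] exactly-one(true, true) = false
[1.3.1.1] true OR false = true
[1.3.1] NOT true = false
[1.3.2] false OR false OR false = false
[1.3] false → false (antecedent false ⇒ implication holds) = true
[1] false OR false OR true = true
[2] exactly-one(true, false) = true
[root] true AND true = true
Overall: true → granted

Granted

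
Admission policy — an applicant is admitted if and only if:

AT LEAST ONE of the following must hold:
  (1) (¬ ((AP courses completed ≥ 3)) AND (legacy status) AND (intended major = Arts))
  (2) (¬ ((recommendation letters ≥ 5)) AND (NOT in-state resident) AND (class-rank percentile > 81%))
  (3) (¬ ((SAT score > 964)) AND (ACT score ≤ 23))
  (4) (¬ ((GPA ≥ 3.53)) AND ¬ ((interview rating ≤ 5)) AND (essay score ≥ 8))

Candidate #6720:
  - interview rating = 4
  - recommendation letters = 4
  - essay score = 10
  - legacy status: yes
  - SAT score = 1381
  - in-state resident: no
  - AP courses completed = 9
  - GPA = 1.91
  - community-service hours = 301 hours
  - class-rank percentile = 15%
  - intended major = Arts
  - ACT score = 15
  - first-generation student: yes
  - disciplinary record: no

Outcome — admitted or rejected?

Atomic conditions:
  AP courses completed ≥ 3: 9 ≥ 3 is true
  legacy status: yes → true
  intended major = Arts: Arts == Arts is true
  recommendation letters ≥ 5: 4 ≥ 5 is false
  NOT in-state resident: no → true
  class-rank percentile > 81%: 15 > 81 is false
  SAT score > 964: 1381 > 964 is true
  ACT score ≤ 23: 15 ≤ 23 is true
  GPA ≥ 3.53: 1.91 ≥ 3.53 is false
  interview rating ≤ 5: 4 ≤ 5 is true
  essay score ≥ 8: 10 ≥ 8 is true
Combine:
[1.1] NOT true = false
[1] false AND true AND true = false
[2.1] NOT false = true
[2] true AND true AND false = false
[3.1] NOT true = false
[3] false AND true = false
[4.1] NOT false = true
[4.2] NOT true = false
[4] true AND false AND true = false
[root] false OR false OR false OR false = false
Overall: false → rejected

Rejected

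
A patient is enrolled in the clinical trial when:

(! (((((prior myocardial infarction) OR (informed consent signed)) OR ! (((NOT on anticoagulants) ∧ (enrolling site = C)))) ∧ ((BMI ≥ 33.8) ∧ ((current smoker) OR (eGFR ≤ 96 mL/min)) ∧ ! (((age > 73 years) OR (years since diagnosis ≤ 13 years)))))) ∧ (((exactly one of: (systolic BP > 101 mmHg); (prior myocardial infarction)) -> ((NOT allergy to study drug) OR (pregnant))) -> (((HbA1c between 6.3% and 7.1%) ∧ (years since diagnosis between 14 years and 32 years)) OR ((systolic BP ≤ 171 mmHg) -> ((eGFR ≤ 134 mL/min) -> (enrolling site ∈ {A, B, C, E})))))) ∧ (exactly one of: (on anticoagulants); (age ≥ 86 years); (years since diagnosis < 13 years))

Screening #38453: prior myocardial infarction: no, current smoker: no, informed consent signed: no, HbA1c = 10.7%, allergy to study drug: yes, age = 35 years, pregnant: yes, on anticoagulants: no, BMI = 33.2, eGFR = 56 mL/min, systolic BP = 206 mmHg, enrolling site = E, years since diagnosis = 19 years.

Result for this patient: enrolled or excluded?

Excluded

Atomic conditions:
  prior myocardial infarction: no → false
  informed consent signed: no → false
  NOT on anticoagulants: no → true
  enrolling site = C: E == C is false
  BMI ≥ 33.8: 33.2 ≥ 33.8 is false
  current smoker: no → false
  eGFR ≤ 96 mL/min: 56 ≤ 96 is true
  age > 73 years: 35 > 73 is false
  years since diagnosis ≤ 13 years: 19 ≤ 13 is false
  systolic BP > 101 mmHg: 206 > 101 is true
  NOT allergy to study drug: yes → false
  pregnant: yes → true
  HbA1c between 6.3% and 7.1%: 10.7 in [6.3, 7.1] is false
  years since diagnosis between 14 years and 32 years: 19 in [14, 32] is true
  systolic BP ≤ 171 mmHg: 206 ≤ 171 is false
  eGFR ≤ 134 mL/min: 56 ≤ 134 is true
  enrolling site ∈ {A, B, C, E}: E is in the set → true
  on anticoagulants: no → false
  age ≥ 86 years: 35 ≥ 86 is false
  years since diagnosis < 13 years: 19 < 13 is false
Combine:
[1.1.1.1.1] false OR false = false
[1.1.1.1.2.1] true AND false = false
[1.1.1.1.2] NOT false = true
[1.1.1.1] false OR true = true
[1.1.1.2.2] false OR true = true
[1.1.1.2.3.1] false OR false = false
[1.1.1.2.3] NOT false = true
[1.1.1.2] false AND true AND true = false
[1.1.1] true AND false = false
[1.1] NOT false = true
[1.2.1.1] exactly-one(true, false) = true
[1.2.1.2] false OR true = true
[1.2.1] true → true = true
[1.2.2.1] false AND true = false
[1.2.2.2.2] true → true = true
[1.2.2.2] false → true (antecedent false ⇒ implication holds) = true
[1.2.2] false OR true = true
[1.2] true → true = true
[1] true AND true = true
[2] exactly-one(false, false, false) = false
[root] true AND false = false
Overall: false → excluded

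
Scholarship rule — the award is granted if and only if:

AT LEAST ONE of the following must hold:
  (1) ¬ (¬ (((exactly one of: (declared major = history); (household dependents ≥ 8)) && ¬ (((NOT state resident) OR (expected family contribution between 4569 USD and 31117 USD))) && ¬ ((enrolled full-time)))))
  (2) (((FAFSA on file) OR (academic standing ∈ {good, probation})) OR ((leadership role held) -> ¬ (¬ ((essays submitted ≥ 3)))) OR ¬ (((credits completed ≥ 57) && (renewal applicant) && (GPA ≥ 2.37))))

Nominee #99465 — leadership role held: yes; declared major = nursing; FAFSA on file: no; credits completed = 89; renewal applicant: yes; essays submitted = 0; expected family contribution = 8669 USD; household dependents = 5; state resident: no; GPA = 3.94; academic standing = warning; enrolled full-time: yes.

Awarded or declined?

Atomic conditions:
  declared major = history: nursing == history is false
  household dependents ≥ 8: 5 ≥ 8 is false
  NOT state resident: no → true
  expected family contribution between 4569 USD and 31117 USD: 8669 in [4569, 31117] is true
  enrolled full-time: yes → true
  FAFSA on file: no → false
  academic standing ∈ {good, probation}: warning is not in the set → false
  leadership role held: yes → true
  essays submitted ≥ 3: 0 ≥ 3 is false
  credits completed ≥ 57: 89 ≥ 57 is true
  renewal applicant: yes → true
  GPA ≥ 2.37: 3.94 ≥ 2.37 is true
Combine:
[1.1.1.1] exactly-one(false, false) = false
[1.1.1.2.1] true OR true = true
[1.1.1.2] NOT true = false
[1.1.1.3] NOT true = false
[1.1.1] false AND false AND false = false
[1.1] NOT false = true
[1] NOT true = false
[2.1] false OR false = false
[2.2.2.1] NOT false = true
[2.2.2] NOT true = false
[2.2] true → false = false
[2.3.1] true AND true AND true = true
[2.3] NOT true = false
[2] false OR false OR false = false
[root] false OR false = false
Overall: false → declined

Declined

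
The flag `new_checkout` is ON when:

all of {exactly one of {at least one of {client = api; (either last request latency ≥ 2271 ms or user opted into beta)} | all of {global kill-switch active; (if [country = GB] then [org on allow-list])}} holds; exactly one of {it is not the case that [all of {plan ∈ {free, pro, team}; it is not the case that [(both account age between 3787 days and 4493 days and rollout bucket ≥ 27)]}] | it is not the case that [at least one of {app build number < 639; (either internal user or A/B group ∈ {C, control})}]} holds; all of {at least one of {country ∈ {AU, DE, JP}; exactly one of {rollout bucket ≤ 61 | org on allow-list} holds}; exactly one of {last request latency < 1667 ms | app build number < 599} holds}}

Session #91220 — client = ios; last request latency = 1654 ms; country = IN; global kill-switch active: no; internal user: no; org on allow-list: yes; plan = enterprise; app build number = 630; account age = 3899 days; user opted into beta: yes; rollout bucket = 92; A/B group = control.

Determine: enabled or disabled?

Enabled

Atomic conditions:
  client = api: ios == api is false
  last request latency ≥ 2271 ms: 1654 ≥ 2271 is false
  user opted into beta: yes → true
  global kill-switch active: no → false
  country = GB: IN == GB is false
  org on allow-list: yes → true
  plan ∈ {free, pro, team}: enterprise is not in the set → false
  account age between 3787 days and 4493 days: 3899 in [3787, 4493] is true
  rollout bucket ≥ 27: 92 ≥ 27 is true
  app build number < 639: 630 < 639 is true
  internal user: no → false
  A/B group ∈ {C, control}: control is in the set → true
  country ∈ {AU, DE, JP}: IN is not in the set → false
  rollout bucket ≤ 61: 92 ≤ 61 is false
  last request latency < 1667 ms: 1654 < 1667 is true
  app build number < 599: 630 < 599 is false
Combine:
[1.1.2] false OR true = true
[1.1] false OR true = true
[1.2.2] false → true (antecedent false ⇒ implication holds) = true
[1.2] false AND true = false
[1] exactly-one(true, false) = true
[2.1.1.2.1] true AND true = true
[2.1.1.2] NOT true = false
[2.1.1] false AND false = false
[2.1] NOT false = true
[2.2.1.2] false OR true = true
[2.2.1] true OR true = true
[2.2] NOT true = false
[2] exactly-one(true, false) = true
[3.1.2] exactly-one(false, true) = true
[3.1] false OR true = true
[3.2] exactly-one(true, false) = true
[3] true AND true = true
[root] true AND true AND true = true
Overall: true → enabled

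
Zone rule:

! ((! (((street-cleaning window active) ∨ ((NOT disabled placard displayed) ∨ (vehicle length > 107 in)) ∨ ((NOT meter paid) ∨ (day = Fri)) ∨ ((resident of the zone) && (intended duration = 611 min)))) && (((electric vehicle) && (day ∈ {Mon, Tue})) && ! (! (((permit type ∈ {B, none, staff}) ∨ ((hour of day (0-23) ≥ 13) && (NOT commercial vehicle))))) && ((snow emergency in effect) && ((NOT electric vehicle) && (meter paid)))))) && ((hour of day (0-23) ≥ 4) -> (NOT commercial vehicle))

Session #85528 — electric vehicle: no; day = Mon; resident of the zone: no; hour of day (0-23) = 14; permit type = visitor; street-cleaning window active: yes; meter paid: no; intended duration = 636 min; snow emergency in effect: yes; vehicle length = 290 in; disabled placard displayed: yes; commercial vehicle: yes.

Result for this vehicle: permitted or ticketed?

Ticketed

Atomic conditions:
  street-cleaning window active: yes → true
  NOT disabled placard displayed: yes → false
  vehicle length > 107 in: 290 > 107 is true
  NOT meter paid: no → true
  day = Fri: Mon == Fri is false
  resident of the zone: no → false
  intended duration = 611 min: 636 == 611 is false
  electric vehicle: no → false
  day ∈ {Mon, Tue}: Mon is in the set → true
  permit type ∈ {B, none, staff}: visitor is not in the set → false
  hour of day (0-23) ≥ 13: 14 ≥ 13 is true
  NOT commercial vehicle: yes → false
  snow emergency in effect: yes → true
  NOT electric vehicle: no → true
  meter paid: no → false
  hour of day (0-23) ≥ 4: 14 ≥ 4 is true
Combine:
[1.1.1.1.2] false OR true = true
[1.1.1.1.3] true OR false = true
[1.1.1.1.4] false AND false = false
[1.1.1.1] true OR true OR true OR false = true
[1.1.1] NOT true = false
[1.1.2.1] false AND true = false
[1.1.2.2.1.1.2] true AND false = false
[1.1.2.2.1.1] false OR false = false
[1.1.2.2.1] NOT false = true
[1.1.2.2] NOT true = false
[1.1.2.3.2] true AND false = false
[1.1.2.3] true AND false = false
[1.1.2] false AND false AND false = false
[1.1] false AND false = false
[1] NOT false = true
[2] true → false = false
[root] true AND false = false
Overall: false → ticketed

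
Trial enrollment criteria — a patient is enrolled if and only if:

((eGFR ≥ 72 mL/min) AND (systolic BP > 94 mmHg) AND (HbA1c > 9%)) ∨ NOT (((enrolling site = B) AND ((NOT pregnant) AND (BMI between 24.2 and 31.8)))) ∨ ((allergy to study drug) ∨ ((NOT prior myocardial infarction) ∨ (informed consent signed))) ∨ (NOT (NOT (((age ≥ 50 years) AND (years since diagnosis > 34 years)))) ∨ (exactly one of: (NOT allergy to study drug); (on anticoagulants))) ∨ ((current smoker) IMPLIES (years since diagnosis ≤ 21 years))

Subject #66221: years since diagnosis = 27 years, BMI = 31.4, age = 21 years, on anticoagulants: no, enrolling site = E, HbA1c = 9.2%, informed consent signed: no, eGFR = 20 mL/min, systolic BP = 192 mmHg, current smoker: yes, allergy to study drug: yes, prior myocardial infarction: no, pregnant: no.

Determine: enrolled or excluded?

Atomic conditions:
  eGFR ≥ 72 mL/min: 20 ≥ 72 is false
  systolic BP > 94 mmHg: 192 > 94 is true
  HbA1c > 9%: 9.2 > 9 is true
  enrolling site = B: E == B is false
  NOT pregnant: no → true
  BMI between 24.2 and 31.8: 31.4 in [24.2, 31.8] is true
  allergy to study drug: yes → true
  NOT prior myocardial infarction: no → true
  informed consent signed: no → false
  age ≥ 50 years: 21 ≥ 50 is false
  years since diagnosis > 34 years: 27 > 34 is false
  NOT allergy to study drug: yes → false
  on anticoagulants: no → false
  current smoker: yes → true
  years since diagnosis ≤ 21 years: 27 ≤ 21 is false
Combine:
[1] false AND true AND true = false
[2.1.2] true AND true = true
[2.1] false AND true = false
[2] NOT false = true
[3.2] true OR false = true
[3] true OR true = true
[4.1.1.1] false AND false = false
[4.1.1] NOT false = true
[4.1] NOT true = false
[4.2] exactly-one(false, false) = false
[4] false OR false = false
[5] true → false = false
[root] false OR true OR true OR false OR false = true
Overall: true → enrolled

Enrolled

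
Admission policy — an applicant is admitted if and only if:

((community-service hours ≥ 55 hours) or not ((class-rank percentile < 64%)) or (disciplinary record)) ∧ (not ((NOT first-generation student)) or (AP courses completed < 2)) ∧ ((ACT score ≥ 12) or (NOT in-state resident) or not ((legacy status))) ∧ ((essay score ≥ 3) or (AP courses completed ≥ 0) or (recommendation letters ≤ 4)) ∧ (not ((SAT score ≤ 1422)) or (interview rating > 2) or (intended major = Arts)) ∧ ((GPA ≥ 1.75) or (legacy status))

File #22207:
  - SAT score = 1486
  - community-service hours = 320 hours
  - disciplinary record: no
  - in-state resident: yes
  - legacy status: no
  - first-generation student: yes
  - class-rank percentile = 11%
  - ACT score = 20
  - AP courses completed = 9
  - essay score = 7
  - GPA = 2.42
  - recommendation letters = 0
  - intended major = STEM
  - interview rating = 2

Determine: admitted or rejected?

Admitted

Atomic conditions:
  community-service hours ≥ 55 hours: 320 ≥ 55 is true
  class-rank percentile < 64%: 11 < 64 is true
  disciplinary record: no → false
  NOT first-generation student: yes → false
  AP courses completed < 2: 9 < 2 is false
  ACT score ≥ 12: 20 ≥ 12 is true
  NOT in-state resident: yes → false
  legacy status: no → false
  essay score ≥ 3: 7 ≥ 3 is true
  AP courses completed ≥ 0: 9 ≥ 0 is true
  recommendation letters ≤ 4: 0 ≤ 4 is true
  SAT score ≤ 1422: 1486 ≤ 1422 is false
  interview rating > 2: 2 > 2 is false
  intended major = Arts: STEM == Arts is false
  GPA ≥ 1.75: 2.42 ≥ 1.75 is true
Combine:
[1.2] NOT true = false
[1] true OR false OR false = true
[2.1] NOT false = true
[2] true OR false = true
[3.3] NOT false = true
[3] true OR false OR true = true
[4] true OR true OR true = true
[5.1] NOT false = true
[5] true OR false OR false = true
[6] true OR false = true
[root] true AND true AND true AND true AND true AND true = true
Overall: true → admitted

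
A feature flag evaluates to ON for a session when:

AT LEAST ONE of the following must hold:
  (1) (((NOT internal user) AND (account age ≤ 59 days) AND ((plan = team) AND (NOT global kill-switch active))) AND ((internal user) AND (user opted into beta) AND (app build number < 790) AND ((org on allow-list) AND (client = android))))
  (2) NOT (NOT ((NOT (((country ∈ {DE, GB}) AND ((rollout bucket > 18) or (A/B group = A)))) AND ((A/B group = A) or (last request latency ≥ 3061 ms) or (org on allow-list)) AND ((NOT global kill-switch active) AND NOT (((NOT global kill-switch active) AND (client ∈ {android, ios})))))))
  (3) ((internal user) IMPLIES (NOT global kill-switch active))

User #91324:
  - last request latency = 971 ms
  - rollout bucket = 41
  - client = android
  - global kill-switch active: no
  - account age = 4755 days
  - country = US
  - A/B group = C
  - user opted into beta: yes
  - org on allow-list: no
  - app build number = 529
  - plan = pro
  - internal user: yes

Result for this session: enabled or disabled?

Enabled

Atomic conditions:
  NOT internal user: yes → false
  account age ≤ 59 days: 4755 ≤ 59 is false
  plan = team: pro == team is false
  NOT global kill-switch active: no → true
  internal user: yes → true
  user opted into beta: yes → true
  app build number < 790: 529 < 790 is true
  org on allow-list: no → false
  client = android: android == android is true
  country ∈ {DE, GB}: US is not in the set → false
  rollout bucket > 18: 41 > 18 is true
  A/B group = A: C == A is false
  last request latency ≥ 3061 ms: 971 ≥ 3061 is false
  client ∈ {android, ios}: android is in the set → true
Combine:
[1.1.3] false AND true = false
[1.1] false AND false AND false = false
[1.2.4] false AND true = false
[1.2] true AND true AND true AND false = false
[1] false AND false = false
[2.1.1.1.1.2] true OR false = true
[2.1.1.1.1] false AND true = false
[2.1.1.1] NOT false = true
[2.1.1.2] false OR false OR false = false
[2.1.1.3.2.1] true AND true = true
[2.1.1.3.2] NOT true = false
[2.1.1.3] true AND false = false
[2.1.1] true AND false AND false = false
[2.1] NOT false = true
[2] NOT true = false
[3] true → true = true
[root] false OR false OR true = true
Overall: true → enabled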